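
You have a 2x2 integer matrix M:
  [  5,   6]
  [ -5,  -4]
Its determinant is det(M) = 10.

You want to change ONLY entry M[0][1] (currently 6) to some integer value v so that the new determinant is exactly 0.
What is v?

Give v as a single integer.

det is linear in entry M[0][1]: det = old_det + (v - 6) * C_01
Cofactor C_01 = 5
Want det = 0: 10 + (v - 6) * 5 = 0
  (v - 6) = -10 / 5 = -2
  v = 6 + (-2) = 4

Answer: 4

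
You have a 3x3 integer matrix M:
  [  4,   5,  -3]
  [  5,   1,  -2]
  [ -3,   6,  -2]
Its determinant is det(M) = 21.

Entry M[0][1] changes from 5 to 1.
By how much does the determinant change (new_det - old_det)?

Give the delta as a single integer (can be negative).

Answer: -64

Derivation:
Cofactor C_01 = 16
Entry delta = 1 - 5 = -4
Det delta = entry_delta * cofactor = -4 * 16 = -64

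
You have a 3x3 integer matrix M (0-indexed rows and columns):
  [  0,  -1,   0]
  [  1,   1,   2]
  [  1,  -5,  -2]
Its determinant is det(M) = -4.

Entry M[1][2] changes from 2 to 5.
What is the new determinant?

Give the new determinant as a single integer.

Answer: -7

Derivation:
det is linear in row 1: changing M[1][2] by delta changes det by delta * cofactor(1,2).
Cofactor C_12 = (-1)^(1+2) * minor(1,2) = -1
Entry delta = 5 - 2 = 3
Det delta = 3 * -1 = -3
New det = -4 + -3 = -7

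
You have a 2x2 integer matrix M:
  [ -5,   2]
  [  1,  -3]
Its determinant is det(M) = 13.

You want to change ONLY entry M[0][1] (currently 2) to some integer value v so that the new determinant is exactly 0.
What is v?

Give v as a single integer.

Answer: 15

Derivation:
det is linear in entry M[0][1]: det = old_det + (v - 2) * C_01
Cofactor C_01 = -1
Want det = 0: 13 + (v - 2) * -1 = 0
  (v - 2) = -13 / -1 = 13
  v = 2 + (13) = 15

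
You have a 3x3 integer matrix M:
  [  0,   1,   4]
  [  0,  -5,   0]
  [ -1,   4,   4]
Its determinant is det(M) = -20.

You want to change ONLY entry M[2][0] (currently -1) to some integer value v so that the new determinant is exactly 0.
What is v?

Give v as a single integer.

det is linear in entry M[2][0]: det = old_det + (v - -1) * C_20
Cofactor C_20 = 20
Want det = 0: -20 + (v - -1) * 20 = 0
  (v - -1) = 20 / 20 = 1
  v = -1 + (1) = 0

Answer: 0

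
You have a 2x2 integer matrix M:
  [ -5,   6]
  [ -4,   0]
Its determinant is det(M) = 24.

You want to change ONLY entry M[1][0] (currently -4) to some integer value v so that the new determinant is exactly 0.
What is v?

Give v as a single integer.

Answer: 0

Derivation:
det is linear in entry M[1][0]: det = old_det + (v - -4) * C_10
Cofactor C_10 = -6
Want det = 0: 24 + (v - -4) * -6 = 0
  (v - -4) = -24 / -6 = 4
  v = -4 + (4) = 0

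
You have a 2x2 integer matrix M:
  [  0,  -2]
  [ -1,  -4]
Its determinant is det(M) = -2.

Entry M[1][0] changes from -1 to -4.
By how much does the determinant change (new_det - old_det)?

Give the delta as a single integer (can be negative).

Cofactor C_10 = 2
Entry delta = -4 - -1 = -3
Det delta = entry_delta * cofactor = -3 * 2 = -6

Answer: -6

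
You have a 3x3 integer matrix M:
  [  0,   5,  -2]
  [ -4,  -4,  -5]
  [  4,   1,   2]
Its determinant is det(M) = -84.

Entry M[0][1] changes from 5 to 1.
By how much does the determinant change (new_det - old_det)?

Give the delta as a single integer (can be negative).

Cofactor C_01 = -12
Entry delta = 1 - 5 = -4
Det delta = entry_delta * cofactor = -4 * -12 = 48

Answer: 48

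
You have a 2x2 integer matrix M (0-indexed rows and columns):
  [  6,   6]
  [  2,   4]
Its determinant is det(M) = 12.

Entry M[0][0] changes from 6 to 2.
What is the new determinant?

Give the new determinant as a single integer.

det is linear in row 0: changing M[0][0] by delta changes det by delta * cofactor(0,0).
Cofactor C_00 = (-1)^(0+0) * minor(0,0) = 4
Entry delta = 2 - 6 = -4
Det delta = -4 * 4 = -16
New det = 12 + -16 = -4

Answer: -4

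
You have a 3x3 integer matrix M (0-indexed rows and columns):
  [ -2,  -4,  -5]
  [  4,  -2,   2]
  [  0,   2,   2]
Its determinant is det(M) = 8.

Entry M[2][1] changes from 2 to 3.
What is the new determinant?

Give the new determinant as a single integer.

Answer: -8

Derivation:
det is linear in row 2: changing M[2][1] by delta changes det by delta * cofactor(2,1).
Cofactor C_21 = (-1)^(2+1) * minor(2,1) = -16
Entry delta = 3 - 2 = 1
Det delta = 1 * -16 = -16
New det = 8 + -16 = -8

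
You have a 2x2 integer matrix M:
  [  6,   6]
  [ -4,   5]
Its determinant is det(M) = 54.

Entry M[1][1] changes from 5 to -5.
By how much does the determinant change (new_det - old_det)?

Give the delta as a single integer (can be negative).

Answer: -60

Derivation:
Cofactor C_11 = 6
Entry delta = -5 - 5 = -10
Det delta = entry_delta * cofactor = -10 * 6 = -60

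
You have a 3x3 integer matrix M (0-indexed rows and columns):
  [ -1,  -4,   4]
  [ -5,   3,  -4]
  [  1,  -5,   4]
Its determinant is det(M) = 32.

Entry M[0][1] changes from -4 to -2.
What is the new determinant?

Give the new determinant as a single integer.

Answer: 64

Derivation:
det is linear in row 0: changing M[0][1] by delta changes det by delta * cofactor(0,1).
Cofactor C_01 = (-1)^(0+1) * minor(0,1) = 16
Entry delta = -2 - -4 = 2
Det delta = 2 * 16 = 32
New det = 32 + 32 = 64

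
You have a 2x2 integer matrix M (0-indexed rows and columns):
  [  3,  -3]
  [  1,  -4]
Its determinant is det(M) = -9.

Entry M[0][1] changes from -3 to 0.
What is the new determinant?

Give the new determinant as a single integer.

Answer: -12

Derivation:
det is linear in row 0: changing M[0][1] by delta changes det by delta * cofactor(0,1).
Cofactor C_01 = (-1)^(0+1) * minor(0,1) = -1
Entry delta = 0 - -3 = 3
Det delta = 3 * -1 = -3
New det = -9 + -3 = -12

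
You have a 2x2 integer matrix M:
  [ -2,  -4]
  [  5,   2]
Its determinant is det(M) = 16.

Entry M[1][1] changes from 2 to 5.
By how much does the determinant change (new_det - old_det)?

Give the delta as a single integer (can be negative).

Answer: -6

Derivation:
Cofactor C_11 = -2
Entry delta = 5 - 2 = 3
Det delta = entry_delta * cofactor = 3 * -2 = -6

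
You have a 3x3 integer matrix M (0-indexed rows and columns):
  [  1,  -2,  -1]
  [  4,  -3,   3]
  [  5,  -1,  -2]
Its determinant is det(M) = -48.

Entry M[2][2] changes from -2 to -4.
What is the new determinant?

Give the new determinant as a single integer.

Answer: -58

Derivation:
det is linear in row 2: changing M[2][2] by delta changes det by delta * cofactor(2,2).
Cofactor C_22 = (-1)^(2+2) * minor(2,2) = 5
Entry delta = -4 - -2 = -2
Det delta = -2 * 5 = -10
New det = -48 + -10 = -58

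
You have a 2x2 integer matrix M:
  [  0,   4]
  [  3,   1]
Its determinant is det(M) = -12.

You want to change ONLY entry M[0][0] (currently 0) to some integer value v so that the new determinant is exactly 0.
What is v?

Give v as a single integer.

Answer: 12

Derivation:
det is linear in entry M[0][0]: det = old_det + (v - 0) * C_00
Cofactor C_00 = 1
Want det = 0: -12 + (v - 0) * 1 = 0
  (v - 0) = 12 / 1 = 12
  v = 0 + (12) = 12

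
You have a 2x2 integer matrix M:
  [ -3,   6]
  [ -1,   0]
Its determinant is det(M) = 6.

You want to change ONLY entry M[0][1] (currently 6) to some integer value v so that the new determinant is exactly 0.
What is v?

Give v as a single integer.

det is linear in entry M[0][1]: det = old_det + (v - 6) * C_01
Cofactor C_01 = 1
Want det = 0: 6 + (v - 6) * 1 = 0
  (v - 6) = -6 / 1 = -6
  v = 6 + (-6) = 0

Answer: 0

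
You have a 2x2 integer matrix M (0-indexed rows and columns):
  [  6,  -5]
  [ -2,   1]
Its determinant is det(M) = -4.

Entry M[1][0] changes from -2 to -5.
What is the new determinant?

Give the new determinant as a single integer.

Answer: -19

Derivation:
det is linear in row 1: changing M[1][0] by delta changes det by delta * cofactor(1,0).
Cofactor C_10 = (-1)^(1+0) * minor(1,0) = 5
Entry delta = -5 - -2 = -3
Det delta = -3 * 5 = -15
New det = -4 + -15 = -19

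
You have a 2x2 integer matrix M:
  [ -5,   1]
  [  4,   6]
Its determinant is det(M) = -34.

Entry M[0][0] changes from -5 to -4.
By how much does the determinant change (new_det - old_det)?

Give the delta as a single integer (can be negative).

Answer: 6

Derivation:
Cofactor C_00 = 6
Entry delta = -4 - -5 = 1
Det delta = entry_delta * cofactor = 1 * 6 = 6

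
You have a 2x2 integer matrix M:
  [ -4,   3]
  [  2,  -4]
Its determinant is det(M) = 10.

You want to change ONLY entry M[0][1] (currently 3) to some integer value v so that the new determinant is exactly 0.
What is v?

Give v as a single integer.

det is linear in entry M[0][1]: det = old_det + (v - 3) * C_01
Cofactor C_01 = -2
Want det = 0: 10 + (v - 3) * -2 = 0
  (v - 3) = -10 / -2 = 5
  v = 3 + (5) = 8

Answer: 8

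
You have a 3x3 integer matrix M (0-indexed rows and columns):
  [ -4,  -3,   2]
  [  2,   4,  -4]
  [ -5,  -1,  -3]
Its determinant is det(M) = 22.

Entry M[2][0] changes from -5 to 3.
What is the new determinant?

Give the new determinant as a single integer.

Answer: 54

Derivation:
det is linear in row 2: changing M[2][0] by delta changes det by delta * cofactor(2,0).
Cofactor C_20 = (-1)^(2+0) * minor(2,0) = 4
Entry delta = 3 - -5 = 8
Det delta = 8 * 4 = 32
New det = 22 + 32 = 54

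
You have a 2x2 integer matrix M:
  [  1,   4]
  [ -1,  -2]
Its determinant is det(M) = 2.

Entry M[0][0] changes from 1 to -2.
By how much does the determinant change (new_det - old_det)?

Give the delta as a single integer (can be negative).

Answer: 6

Derivation:
Cofactor C_00 = -2
Entry delta = -2 - 1 = -3
Det delta = entry_delta * cofactor = -3 * -2 = 6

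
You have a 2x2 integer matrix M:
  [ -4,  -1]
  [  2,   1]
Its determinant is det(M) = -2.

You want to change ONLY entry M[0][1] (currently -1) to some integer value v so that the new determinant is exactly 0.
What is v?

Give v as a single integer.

Answer: -2

Derivation:
det is linear in entry M[0][1]: det = old_det + (v - -1) * C_01
Cofactor C_01 = -2
Want det = 0: -2 + (v - -1) * -2 = 0
  (v - -1) = 2 / -2 = -1
  v = -1 + (-1) = -2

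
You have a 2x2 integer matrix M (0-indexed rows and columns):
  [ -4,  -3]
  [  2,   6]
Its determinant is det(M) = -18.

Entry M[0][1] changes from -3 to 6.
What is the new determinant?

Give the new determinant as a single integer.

det is linear in row 0: changing M[0][1] by delta changes det by delta * cofactor(0,1).
Cofactor C_01 = (-1)^(0+1) * minor(0,1) = -2
Entry delta = 6 - -3 = 9
Det delta = 9 * -2 = -18
New det = -18 + -18 = -36

Answer: -36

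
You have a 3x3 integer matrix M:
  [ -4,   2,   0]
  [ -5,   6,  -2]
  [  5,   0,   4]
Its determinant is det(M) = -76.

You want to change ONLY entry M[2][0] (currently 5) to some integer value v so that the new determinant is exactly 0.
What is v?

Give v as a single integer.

Answer: -14

Derivation:
det is linear in entry M[2][0]: det = old_det + (v - 5) * C_20
Cofactor C_20 = -4
Want det = 0: -76 + (v - 5) * -4 = 0
  (v - 5) = 76 / -4 = -19
  v = 5 + (-19) = -14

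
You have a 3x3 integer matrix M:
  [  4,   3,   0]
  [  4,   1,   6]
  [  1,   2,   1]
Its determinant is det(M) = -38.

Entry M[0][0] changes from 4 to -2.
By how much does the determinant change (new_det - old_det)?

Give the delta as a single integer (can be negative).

Cofactor C_00 = -11
Entry delta = -2 - 4 = -6
Det delta = entry_delta * cofactor = -6 * -11 = 66

Answer: 66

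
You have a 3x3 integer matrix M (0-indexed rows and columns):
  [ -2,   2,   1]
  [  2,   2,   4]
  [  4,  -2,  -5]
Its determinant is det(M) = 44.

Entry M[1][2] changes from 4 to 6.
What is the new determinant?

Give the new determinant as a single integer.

det is linear in row 1: changing M[1][2] by delta changes det by delta * cofactor(1,2).
Cofactor C_12 = (-1)^(1+2) * minor(1,2) = 4
Entry delta = 6 - 4 = 2
Det delta = 2 * 4 = 8
New det = 44 + 8 = 52

Answer: 52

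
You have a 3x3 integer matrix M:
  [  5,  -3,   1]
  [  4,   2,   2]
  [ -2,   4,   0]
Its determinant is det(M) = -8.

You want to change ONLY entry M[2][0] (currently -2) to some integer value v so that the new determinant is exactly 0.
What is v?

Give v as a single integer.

Answer: -3

Derivation:
det is linear in entry M[2][0]: det = old_det + (v - -2) * C_20
Cofactor C_20 = -8
Want det = 0: -8 + (v - -2) * -8 = 0
  (v - -2) = 8 / -8 = -1
  v = -2 + (-1) = -3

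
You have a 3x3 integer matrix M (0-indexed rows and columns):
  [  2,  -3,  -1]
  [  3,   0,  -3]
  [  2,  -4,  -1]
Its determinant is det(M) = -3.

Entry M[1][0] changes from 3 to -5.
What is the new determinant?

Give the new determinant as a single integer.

det is linear in row 1: changing M[1][0] by delta changes det by delta * cofactor(1,0).
Cofactor C_10 = (-1)^(1+0) * minor(1,0) = 1
Entry delta = -5 - 3 = -8
Det delta = -8 * 1 = -8
New det = -3 + -8 = -11

Answer: -11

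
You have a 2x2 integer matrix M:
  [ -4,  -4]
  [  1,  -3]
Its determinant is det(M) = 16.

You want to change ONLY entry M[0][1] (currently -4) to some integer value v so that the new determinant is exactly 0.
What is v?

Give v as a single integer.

Answer: 12

Derivation:
det is linear in entry M[0][1]: det = old_det + (v - -4) * C_01
Cofactor C_01 = -1
Want det = 0: 16 + (v - -4) * -1 = 0
  (v - -4) = -16 / -1 = 16
  v = -4 + (16) = 12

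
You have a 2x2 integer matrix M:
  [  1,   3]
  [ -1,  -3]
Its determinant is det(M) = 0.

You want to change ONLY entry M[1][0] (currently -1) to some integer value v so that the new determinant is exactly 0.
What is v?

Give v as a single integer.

det is linear in entry M[1][0]: det = old_det + (v - -1) * C_10
Cofactor C_10 = -3
Want det = 0: 0 + (v - -1) * -3 = 0
  (v - -1) = 0 / -3 = 0
  v = -1 + (0) = -1

Answer: -1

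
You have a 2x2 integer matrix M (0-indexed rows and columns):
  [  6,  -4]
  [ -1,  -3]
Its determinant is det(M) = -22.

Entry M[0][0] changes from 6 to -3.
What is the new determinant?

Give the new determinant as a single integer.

Answer: 5

Derivation:
det is linear in row 0: changing M[0][0] by delta changes det by delta * cofactor(0,0).
Cofactor C_00 = (-1)^(0+0) * minor(0,0) = -3
Entry delta = -3 - 6 = -9
Det delta = -9 * -3 = 27
New det = -22 + 27 = 5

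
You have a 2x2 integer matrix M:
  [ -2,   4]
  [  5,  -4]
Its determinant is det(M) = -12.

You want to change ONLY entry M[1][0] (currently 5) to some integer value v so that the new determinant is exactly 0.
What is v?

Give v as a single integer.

Answer: 2

Derivation:
det is linear in entry M[1][0]: det = old_det + (v - 5) * C_10
Cofactor C_10 = -4
Want det = 0: -12 + (v - 5) * -4 = 0
  (v - 5) = 12 / -4 = -3
  v = 5 + (-3) = 2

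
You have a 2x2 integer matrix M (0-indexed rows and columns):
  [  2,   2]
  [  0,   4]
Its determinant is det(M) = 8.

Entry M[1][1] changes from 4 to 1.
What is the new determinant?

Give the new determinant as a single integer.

Answer: 2

Derivation:
det is linear in row 1: changing M[1][1] by delta changes det by delta * cofactor(1,1).
Cofactor C_11 = (-1)^(1+1) * minor(1,1) = 2
Entry delta = 1 - 4 = -3
Det delta = -3 * 2 = -6
New det = 8 + -6 = 2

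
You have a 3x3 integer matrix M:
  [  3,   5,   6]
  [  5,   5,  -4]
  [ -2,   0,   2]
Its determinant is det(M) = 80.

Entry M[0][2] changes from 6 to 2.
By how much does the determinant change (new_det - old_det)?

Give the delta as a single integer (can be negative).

Answer: -40

Derivation:
Cofactor C_02 = 10
Entry delta = 2 - 6 = -4
Det delta = entry_delta * cofactor = -4 * 10 = -40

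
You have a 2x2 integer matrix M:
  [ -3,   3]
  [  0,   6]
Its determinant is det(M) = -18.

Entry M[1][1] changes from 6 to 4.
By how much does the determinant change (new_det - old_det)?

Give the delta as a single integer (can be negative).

Cofactor C_11 = -3
Entry delta = 4 - 6 = -2
Det delta = entry_delta * cofactor = -2 * -3 = 6

Answer: 6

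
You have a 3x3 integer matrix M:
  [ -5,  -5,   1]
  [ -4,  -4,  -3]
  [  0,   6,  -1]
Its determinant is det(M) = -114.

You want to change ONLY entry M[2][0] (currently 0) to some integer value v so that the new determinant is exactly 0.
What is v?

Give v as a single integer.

Answer: 6

Derivation:
det is linear in entry M[2][0]: det = old_det + (v - 0) * C_20
Cofactor C_20 = 19
Want det = 0: -114 + (v - 0) * 19 = 0
  (v - 0) = 114 / 19 = 6
  v = 0 + (6) = 6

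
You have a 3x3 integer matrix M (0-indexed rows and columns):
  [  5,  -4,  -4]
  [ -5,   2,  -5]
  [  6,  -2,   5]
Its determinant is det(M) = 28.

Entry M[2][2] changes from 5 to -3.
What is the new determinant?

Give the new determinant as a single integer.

det is linear in row 2: changing M[2][2] by delta changes det by delta * cofactor(2,2).
Cofactor C_22 = (-1)^(2+2) * minor(2,2) = -10
Entry delta = -3 - 5 = -8
Det delta = -8 * -10 = 80
New det = 28 + 80 = 108

Answer: 108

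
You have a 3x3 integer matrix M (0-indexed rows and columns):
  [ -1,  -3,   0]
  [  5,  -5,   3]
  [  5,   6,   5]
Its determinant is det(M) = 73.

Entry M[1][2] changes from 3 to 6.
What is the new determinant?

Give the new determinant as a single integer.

det is linear in row 1: changing M[1][2] by delta changes det by delta * cofactor(1,2).
Cofactor C_12 = (-1)^(1+2) * minor(1,2) = -9
Entry delta = 6 - 3 = 3
Det delta = 3 * -9 = -27
New det = 73 + -27 = 46

Answer: 46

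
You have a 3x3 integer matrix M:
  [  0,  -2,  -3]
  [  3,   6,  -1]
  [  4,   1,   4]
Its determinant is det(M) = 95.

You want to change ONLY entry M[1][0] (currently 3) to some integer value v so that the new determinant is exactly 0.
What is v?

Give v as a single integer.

det is linear in entry M[1][0]: det = old_det + (v - 3) * C_10
Cofactor C_10 = 5
Want det = 0: 95 + (v - 3) * 5 = 0
  (v - 3) = -95 / 5 = -19
  v = 3 + (-19) = -16

Answer: -16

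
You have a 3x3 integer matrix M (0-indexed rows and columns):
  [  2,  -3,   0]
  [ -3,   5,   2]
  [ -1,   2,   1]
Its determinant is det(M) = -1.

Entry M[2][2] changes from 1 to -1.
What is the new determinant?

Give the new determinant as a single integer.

Answer: -3

Derivation:
det is linear in row 2: changing M[2][2] by delta changes det by delta * cofactor(2,2).
Cofactor C_22 = (-1)^(2+2) * minor(2,2) = 1
Entry delta = -1 - 1 = -2
Det delta = -2 * 1 = -2
New det = -1 + -2 = -3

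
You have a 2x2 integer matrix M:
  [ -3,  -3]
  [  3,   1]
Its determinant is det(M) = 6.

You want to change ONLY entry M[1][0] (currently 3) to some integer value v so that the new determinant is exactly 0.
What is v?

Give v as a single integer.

Answer: 1

Derivation:
det is linear in entry M[1][0]: det = old_det + (v - 3) * C_10
Cofactor C_10 = 3
Want det = 0: 6 + (v - 3) * 3 = 0
  (v - 3) = -6 / 3 = -2
  v = 3 + (-2) = 1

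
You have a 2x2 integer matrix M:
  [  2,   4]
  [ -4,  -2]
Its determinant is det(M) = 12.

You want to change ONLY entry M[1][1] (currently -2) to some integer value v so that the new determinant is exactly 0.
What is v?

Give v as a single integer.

Answer: -8

Derivation:
det is linear in entry M[1][1]: det = old_det + (v - -2) * C_11
Cofactor C_11 = 2
Want det = 0: 12 + (v - -2) * 2 = 0
  (v - -2) = -12 / 2 = -6
  v = -2 + (-6) = -8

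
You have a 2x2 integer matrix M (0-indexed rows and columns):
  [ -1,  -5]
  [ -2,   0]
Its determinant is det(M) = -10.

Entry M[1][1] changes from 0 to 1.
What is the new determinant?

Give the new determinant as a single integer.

det is linear in row 1: changing M[1][1] by delta changes det by delta * cofactor(1,1).
Cofactor C_11 = (-1)^(1+1) * minor(1,1) = -1
Entry delta = 1 - 0 = 1
Det delta = 1 * -1 = -1
New det = -10 + -1 = -11

Answer: -11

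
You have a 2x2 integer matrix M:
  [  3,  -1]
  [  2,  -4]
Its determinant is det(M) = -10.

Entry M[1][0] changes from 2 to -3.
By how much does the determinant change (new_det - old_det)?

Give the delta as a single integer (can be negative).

Cofactor C_10 = 1
Entry delta = -3 - 2 = -5
Det delta = entry_delta * cofactor = -5 * 1 = -5

Answer: -5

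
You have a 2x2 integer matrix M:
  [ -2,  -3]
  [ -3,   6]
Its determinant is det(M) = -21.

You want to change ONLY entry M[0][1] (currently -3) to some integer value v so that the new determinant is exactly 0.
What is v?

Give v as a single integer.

det is linear in entry M[0][1]: det = old_det + (v - -3) * C_01
Cofactor C_01 = 3
Want det = 0: -21 + (v - -3) * 3 = 0
  (v - -3) = 21 / 3 = 7
  v = -3 + (7) = 4

Answer: 4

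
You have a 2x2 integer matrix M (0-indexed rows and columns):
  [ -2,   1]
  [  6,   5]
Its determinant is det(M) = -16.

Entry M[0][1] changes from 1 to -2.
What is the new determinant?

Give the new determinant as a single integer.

det is linear in row 0: changing M[0][1] by delta changes det by delta * cofactor(0,1).
Cofactor C_01 = (-1)^(0+1) * minor(0,1) = -6
Entry delta = -2 - 1 = -3
Det delta = -3 * -6 = 18
New det = -16 + 18 = 2

Answer: 2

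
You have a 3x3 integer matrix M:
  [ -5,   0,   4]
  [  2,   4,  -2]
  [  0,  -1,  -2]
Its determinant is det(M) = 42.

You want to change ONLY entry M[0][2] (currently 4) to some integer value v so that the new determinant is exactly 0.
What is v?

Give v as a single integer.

det is linear in entry M[0][2]: det = old_det + (v - 4) * C_02
Cofactor C_02 = -2
Want det = 0: 42 + (v - 4) * -2 = 0
  (v - 4) = -42 / -2 = 21
  v = 4 + (21) = 25

Answer: 25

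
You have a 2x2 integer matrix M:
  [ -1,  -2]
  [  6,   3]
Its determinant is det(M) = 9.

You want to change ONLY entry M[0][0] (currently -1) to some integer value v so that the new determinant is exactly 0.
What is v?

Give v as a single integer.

det is linear in entry M[0][0]: det = old_det + (v - -1) * C_00
Cofactor C_00 = 3
Want det = 0: 9 + (v - -1) * 3 = 0
  (v - -1) = -9 / 3 = -3
  v = -1 + (-3) = -4

Answer: -4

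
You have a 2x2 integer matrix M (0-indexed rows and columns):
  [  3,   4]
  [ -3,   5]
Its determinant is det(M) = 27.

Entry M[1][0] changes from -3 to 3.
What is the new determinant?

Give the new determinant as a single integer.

det is linear in row 1: changing M[1][0] by delta changes det by delta * cofactor(1,0).
Cofactor C_10 = (-1)^(1+0) * minor(1,0) = -4
Entry delta = 3 - -3 = 6
Det delta = 6 * -4 = -24
New det = 27 + -24 = 3

Answer: 3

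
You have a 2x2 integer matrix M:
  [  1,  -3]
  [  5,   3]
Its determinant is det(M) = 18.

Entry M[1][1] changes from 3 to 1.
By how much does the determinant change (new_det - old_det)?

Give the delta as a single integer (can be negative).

Cofactor C_11 = 1
Entry delta = 1 - 3 = -2
Det delta = entry_delta * cofactor = -2 * 1 = -2

Answer: -2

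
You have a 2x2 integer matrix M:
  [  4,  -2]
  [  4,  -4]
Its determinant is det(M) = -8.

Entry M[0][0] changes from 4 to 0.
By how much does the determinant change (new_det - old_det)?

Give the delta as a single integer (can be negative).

Cofactor C_00 = -4
Entry delta = 0 - 4 = -4
Det delta = entry_delta * cofactor = -4 * -4 = 16

Answer: 16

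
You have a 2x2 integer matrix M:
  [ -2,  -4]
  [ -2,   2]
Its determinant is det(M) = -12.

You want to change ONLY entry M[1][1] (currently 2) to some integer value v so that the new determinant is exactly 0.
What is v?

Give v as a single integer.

Answer: -4

Derivation:
det is linear in entry M[1][1]: det = old_det + (v - 2) * C_11
Cofactor C_11 = -2
Want det = 0: -12 + (v - 2) * -2 = 0
  (v - 2) = 12 / -2 = -6
  v = 2 + (-6) = -4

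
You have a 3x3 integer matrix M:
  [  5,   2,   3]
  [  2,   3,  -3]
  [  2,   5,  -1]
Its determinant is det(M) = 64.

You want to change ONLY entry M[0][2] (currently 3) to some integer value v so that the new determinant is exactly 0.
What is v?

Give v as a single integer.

det is linear in entry M[0][2]: det = old_det + (v - 3) * C_02
Cofactor C_02 = 4
Want det = 0: 64 + (v - 3) * 4 = 0
  (v - 3) = -64 / 4 = -16
  v = 3 + (-16) = -13

Answer: -13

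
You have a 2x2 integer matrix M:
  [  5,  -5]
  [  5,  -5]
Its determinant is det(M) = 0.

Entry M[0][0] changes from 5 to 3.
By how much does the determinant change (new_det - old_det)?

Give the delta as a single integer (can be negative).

Cofactor C_00 = -5
Entry delta = 3 - 5 = -2
Det delta = entry_delta * cofactor = -2 * -5 = 10

Answer: 10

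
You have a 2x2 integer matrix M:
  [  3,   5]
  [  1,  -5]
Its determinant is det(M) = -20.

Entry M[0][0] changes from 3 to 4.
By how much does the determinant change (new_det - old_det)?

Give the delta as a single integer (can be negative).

Cofactor C_00 = -5
Entry delta = 4 - 3 = 1
Det delta = entry_delta * cofactor = 1 * -5 = -5

Answer: -5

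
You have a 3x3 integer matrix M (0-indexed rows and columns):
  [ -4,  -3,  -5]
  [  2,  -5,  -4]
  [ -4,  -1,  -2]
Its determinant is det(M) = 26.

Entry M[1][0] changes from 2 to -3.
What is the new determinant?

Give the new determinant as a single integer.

Answer: 31

Derivation:
det is linear in row 1: changing M[1][0] by delta changes det by delta * cofactor(1,0).
Cofactor C_10 = (-1)^(1+0) * minor(1,0) = -1
Entry delta = -3 - 2 = -5
Det delta = -5 * -1 = 5
New det = 26 + 5 = 31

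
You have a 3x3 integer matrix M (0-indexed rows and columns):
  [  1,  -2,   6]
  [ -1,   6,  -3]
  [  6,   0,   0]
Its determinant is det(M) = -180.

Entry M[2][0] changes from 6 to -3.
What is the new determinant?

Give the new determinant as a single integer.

Answer: 90

Derivation:
det is linear in row 2: changing M[2][0] by delta changes det by delta * cofactor(2,0).
Cofactor C_20 = (-1)^(2+0) * minor(2,0) = -30
Entry delta = -3 - 6 = -9
Det delta = -9 * -30 = 270
New det = -180 + 270 = 90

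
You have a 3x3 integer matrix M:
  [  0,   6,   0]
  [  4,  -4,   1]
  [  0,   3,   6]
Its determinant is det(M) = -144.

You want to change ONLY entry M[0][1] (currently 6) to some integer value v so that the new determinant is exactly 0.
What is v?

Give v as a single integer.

Answer: 0

Derivation:
det is linear in entry M[0][1]: det = old_det + (v - 6) * C_01
Cofactor C_01 = -24
Want det = 0: -144 + (v - 6) * -24 = 0
  (v - 6) = 144 / -24 = -6
  v = 6 + (-6) = 0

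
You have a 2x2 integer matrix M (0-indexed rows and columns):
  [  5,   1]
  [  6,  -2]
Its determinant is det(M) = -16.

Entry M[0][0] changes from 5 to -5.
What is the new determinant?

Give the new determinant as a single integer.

det is linear in row 0: changing M[0][0] by delta changes det by delta * cofactor(0,0).
Cofactor C_00 = (-1)^(0+0) * minor(0,0) = -2
Entry delta = -5 - 5 = -10
Det delta = -10 * -2 = 20
New det = -16 + 20 = 4

Answer: 4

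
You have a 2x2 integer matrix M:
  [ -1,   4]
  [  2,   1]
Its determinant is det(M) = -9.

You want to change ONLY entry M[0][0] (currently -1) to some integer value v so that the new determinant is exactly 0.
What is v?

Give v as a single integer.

Answer: 8

Derivation:
det is linear in entry M[0][0]: det = old_det + (v - -1) * C_00
Cofactor C_00 = 1
Want det = 0: -9 + (v - -1) * 1 = 0
  (v - -1) = 9 / 1 = 9
  v = -1 + (9) = 8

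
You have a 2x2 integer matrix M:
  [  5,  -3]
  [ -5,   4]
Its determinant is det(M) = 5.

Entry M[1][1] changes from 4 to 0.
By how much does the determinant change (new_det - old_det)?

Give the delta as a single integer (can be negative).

Cofactor C_11 = 5
Entry delta = 0 - 4 = -4
Det delta = entry_delta * cofactor = -4 * 5 = -20

Answer: -20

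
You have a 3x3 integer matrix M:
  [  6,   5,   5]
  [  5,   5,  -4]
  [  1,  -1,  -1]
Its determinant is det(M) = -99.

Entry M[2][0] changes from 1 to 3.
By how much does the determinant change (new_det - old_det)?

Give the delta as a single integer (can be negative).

Answer: -90

Derivation:
Cofactor C_20 = -45
Entry delta = 3 - 1 = 2
Det delta = entry_delta * cofactor = 2 * -45 = -90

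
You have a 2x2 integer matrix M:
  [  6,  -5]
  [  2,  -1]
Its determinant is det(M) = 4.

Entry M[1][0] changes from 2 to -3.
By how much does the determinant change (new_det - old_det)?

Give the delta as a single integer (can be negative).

Cofactor C_10 = 5
Entry delta = -3 - 2 = -5
Det delta = entry_delta * cofactor = -5 * 5 = -25

Answer: -25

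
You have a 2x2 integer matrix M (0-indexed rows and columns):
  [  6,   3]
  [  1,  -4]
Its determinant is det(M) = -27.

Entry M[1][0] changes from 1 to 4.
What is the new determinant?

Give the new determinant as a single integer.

det is linear in row 1: changing M[1][0] by delta changes det by delta * cofactor(1,0).
Cofactor C_10 = (-1)^(1+0) * minor(1,0) = -3
Entry delta = 4 - 1 = 3
Det delta = 3 * -3 = -9
New det = -27 + -9 = -36

Answer: -36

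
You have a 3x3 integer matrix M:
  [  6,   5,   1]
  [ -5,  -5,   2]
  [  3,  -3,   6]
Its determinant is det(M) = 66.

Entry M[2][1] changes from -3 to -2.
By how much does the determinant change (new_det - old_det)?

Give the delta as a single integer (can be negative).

Cofactor C_21 = -17
Entry delta = -2 - -3 = 1
Det delta = entry_delta * cofactor = 1 * -17 = -17

Answer: -17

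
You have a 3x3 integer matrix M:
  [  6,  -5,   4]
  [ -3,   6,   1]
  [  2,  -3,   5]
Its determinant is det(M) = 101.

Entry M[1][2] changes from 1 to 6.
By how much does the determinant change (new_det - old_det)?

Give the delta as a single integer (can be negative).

Cofactor C_12 = 8
Entry delta = 6 - 1 = 5
Det delta = entry_delta * cofactor = 5 * 8 = 40

Answer: 40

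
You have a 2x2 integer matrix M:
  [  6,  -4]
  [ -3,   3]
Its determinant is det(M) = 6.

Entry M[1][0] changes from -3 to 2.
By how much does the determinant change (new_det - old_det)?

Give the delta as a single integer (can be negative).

Answer: 20

Derivation:
Cofactor C_10 = 4
Entry delta = 2 - -3 = 5
Det delta = entry_delta * cofactor = 5 * 4 = 20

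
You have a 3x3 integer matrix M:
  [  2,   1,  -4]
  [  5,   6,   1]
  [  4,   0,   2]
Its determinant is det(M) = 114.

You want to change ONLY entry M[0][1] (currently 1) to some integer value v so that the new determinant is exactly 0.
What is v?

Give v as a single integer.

det is linear in entry M[0][1]: det = old_det + (v - 1) * C_01
Cofactor C_01 = -6
Want det = 0: 114 + (v - 1) * -6 = 0
  (v - 1) = -114 / -6 = 19
  v = 1 + (19) = 20

Answer: 20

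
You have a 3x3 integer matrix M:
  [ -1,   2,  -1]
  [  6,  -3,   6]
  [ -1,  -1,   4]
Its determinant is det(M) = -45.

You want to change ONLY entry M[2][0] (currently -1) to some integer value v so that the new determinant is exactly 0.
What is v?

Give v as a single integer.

det is linear in entry M[2][0]: det = old_det + (v - -1) * C_20
Cofactor C_20 = 9
Want det = 0: -45 + (v - -1) * 9 = 0
  (v - -1) = 45 / 9 = 5
  v = -1 + (5) = 4

Answer: 4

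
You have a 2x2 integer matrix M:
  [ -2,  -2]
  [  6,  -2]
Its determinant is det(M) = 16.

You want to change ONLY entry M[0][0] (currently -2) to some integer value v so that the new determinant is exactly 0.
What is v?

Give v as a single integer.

det is linear in entry M[0][0]: det = old_det + (v - -2) * C_00
Cofactor C_00 = -2
Want det = 0: 16 + (v - -2) * -2 = 0
  (v - -2) = -16 / -2 = 8
  v = -2 + (8) = 6

Answer: 6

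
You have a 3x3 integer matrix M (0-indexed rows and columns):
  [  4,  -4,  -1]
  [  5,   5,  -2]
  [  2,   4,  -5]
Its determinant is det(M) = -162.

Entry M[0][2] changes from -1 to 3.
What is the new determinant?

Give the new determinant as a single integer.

det is linear in row 0: changing M[0][2] by delta changes det by delta * cofactor(0,2).
Cofactor C_02 = (-1)^(0+2) * minor(0,2) = 10
Entry delta = 3 - -1 = 4
Det delta = 4 * 10 = 40
New det = -162 + 40 = -122

Answer: -122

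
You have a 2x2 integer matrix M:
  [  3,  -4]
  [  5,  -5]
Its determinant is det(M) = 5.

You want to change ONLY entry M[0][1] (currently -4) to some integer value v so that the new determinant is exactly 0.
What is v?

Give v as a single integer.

Answer: -3

Derivation:
det is linear in entry M[0][1]: det = old_det + (v - -4) * C_01
Cofactor C_01 = -5
Want det = 0: 5 + (v - -4) * -5 = 0
  (v - -4) = -5 / -5 = 1
  v = -4 + (1) = -3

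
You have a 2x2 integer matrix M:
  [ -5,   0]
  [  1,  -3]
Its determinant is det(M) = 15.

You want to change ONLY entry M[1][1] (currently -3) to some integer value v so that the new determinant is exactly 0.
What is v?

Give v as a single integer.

Answer: 0

Derivation:
det is linear in entry M[1][1]: det = old_det + (v - -3) * C_11
Cofactor C_11 = -5
Want det = 0: 15 + (v - -3) * -5 = 0
  (v - -3) = -15 / -5 = 3
  v = -3 + (3) = 0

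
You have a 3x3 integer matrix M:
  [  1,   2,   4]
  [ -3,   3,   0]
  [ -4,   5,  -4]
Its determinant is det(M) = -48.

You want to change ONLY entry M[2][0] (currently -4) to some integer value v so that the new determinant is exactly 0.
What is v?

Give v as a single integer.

Answer: -8

Derivation:
det is linear in entry M[2][0]: det = old_det + (v - -4) * C_20
Cofactor C_20 = -12
Want det = 0: -48 + (v - -4) * -12 = 0
  (v - -4) = 48 / -12 = -4
  v = -4 + (-4) = -8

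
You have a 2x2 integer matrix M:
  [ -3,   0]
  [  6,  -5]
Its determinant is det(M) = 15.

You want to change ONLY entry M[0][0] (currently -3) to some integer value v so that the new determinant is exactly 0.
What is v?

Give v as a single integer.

Answer: 0

Derivation:
det is linear in entry M[0][0]: det = old_det + (v - -3) * C_00
Cofactor C_00 = -5
Want det = 0: 15 + (v - -3) * -5 = 0
  (v - -3) = -15 / -5 = 3
  v = -3 + (3) = 0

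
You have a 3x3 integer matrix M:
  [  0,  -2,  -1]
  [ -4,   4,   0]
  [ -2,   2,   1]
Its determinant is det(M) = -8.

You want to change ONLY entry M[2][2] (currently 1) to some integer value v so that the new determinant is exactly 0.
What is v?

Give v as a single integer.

Answer: 0

Derivation:
det is linear in entry M[2][2]: det = old_det + (v - 1) * C_22
Cofactor C_22 = -8
Want det = 0: -8 + (v - 1) * -8 = 0
  (v - 1) = 8 / -8 = -1
  v = 1 + (-1) = 0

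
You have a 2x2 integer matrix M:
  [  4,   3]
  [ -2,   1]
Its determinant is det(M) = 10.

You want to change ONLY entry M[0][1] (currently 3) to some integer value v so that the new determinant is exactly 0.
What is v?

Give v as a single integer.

det is linear in entry M[0][1]: det = old_det + (v - 3) * C_01
Cofactor C_01 = 2
Want det = 0: 10 + (v - 3) * 2 = 0
  (v - 3) = -10 / 2 = -5
  v = 3 + (-5) = -2

Answer: -2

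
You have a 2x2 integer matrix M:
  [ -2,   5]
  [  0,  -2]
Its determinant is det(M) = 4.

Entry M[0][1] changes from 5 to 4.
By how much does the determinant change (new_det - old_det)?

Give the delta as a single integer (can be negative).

Answer: 0

Derivation:
Cofactor C_01 = 0
Entry delta = 4 - 5 = -1
Det delta = entry_delta * cofactor = -1 * 0 = 0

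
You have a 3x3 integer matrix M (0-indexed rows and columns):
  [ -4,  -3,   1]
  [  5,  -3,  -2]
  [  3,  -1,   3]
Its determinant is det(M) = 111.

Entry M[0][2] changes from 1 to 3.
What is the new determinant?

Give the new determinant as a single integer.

Answer: 119

Derivation:
det is linear in row 0: changing M[0][2] by delta changes det by delta * cofactor(0,2).
Cofactor C_02 = (-1)^(0+2) * minor(0,2) = 4
Entry delta = 3 - 1 = 2
Det delta = 2 * 4 = 8
New det = 111 + 8 = 119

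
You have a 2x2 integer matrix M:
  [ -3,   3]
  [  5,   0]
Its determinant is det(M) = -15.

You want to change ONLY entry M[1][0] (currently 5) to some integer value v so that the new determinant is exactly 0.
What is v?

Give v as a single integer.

det is linear in entry M[1][0]: det = old_det + (v - 5) * C_10
Cofactor C_10 = -3
Want det = 0: -15 + (v - 5) * -3 = 0
  (v - 5) = 15 / -3 = -5
  v = 5 + (-5) = 0

Answer: 0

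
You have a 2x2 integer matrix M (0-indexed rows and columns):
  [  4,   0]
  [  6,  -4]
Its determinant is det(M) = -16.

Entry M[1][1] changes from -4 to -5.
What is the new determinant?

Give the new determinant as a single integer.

det is linear in row 1: changing M[1][1] by delta changes det by delta * cofactor(1,1).
Cofactor C_11 = (-1)^(1+1) * minor(1,1) = 4
Entry delta = -5 - -4 = -1
Det delta = -1 * 4 = -4
New det = -16 + -4 = -20

Answer: -20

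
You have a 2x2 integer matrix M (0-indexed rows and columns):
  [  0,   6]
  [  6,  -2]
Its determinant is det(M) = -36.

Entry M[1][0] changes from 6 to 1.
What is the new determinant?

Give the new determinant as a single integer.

det is linear in row 1: changing M[1][0] by delta changes det by delta * cofactor(1,0).
Cofactor C_10 = (-1)^(1+0) * minor(1,0) = -6
Entry delta = 1 - 6 = -5
Det delta = -5 * -6 = 30
New det = -36 + 30 = -6

Answer: -6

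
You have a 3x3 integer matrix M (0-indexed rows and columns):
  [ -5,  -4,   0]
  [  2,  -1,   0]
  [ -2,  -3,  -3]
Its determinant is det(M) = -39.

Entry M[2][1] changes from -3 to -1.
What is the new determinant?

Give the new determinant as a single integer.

det is linear in row 2: changing M[2][1] by delta changes det by delta * cofactor(2,1).
Cofactor C_21 = (-1)^(2+1) * minor(2,1) = 0
Entry delta = -1 - -3 = 2
Det delta = 2 * 0 = 0
New det = -39 + 0 = -39

Answer: -39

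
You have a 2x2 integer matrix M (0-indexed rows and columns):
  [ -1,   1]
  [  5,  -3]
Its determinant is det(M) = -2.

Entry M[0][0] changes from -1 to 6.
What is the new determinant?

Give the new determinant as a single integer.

det is linear in row 0: changing M[0][0] by delta changes det by delta * cofactor(0,0).
Cofactor C_00 = (-1)^(0+0) * minor(0,0) = -3
Entry delta = 6 - -1 = 7
Det delta = 7 * -3 = -21
New det = -2 + -21 = -23

Answer: -23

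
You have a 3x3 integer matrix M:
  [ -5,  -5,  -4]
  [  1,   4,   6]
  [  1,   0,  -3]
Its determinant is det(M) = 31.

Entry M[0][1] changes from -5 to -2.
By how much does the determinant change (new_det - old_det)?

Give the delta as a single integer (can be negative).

Answer: 27

Derivation:
Cofactor C_01 = 9
Entry delta = -2 - -5 = 3
Det delta = entry_delta * cofactor = 3 * 9 = 27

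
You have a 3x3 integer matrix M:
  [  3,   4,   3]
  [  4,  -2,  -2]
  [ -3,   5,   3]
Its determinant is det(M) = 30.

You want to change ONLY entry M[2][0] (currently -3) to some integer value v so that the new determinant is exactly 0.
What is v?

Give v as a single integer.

det is linear in entry M[2][0]: det = old_det + (v - -3) * C_20
Cofactor C_20 = -2
Want det = 0: 30 + (v - -3) * -2 = 0
  (v - -3) = -30 / -2 = 15
  v = -3 + (15) = 12

Answer: 12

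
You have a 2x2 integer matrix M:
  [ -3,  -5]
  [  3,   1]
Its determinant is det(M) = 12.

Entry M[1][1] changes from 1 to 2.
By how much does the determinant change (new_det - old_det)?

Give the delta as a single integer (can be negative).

Answer: -3

Derivation:
Cofactor C_11 = -3
Entry delta = 2 - 1 = 1
Det delta = entry_delta * cofactor = 1 * -3 = -3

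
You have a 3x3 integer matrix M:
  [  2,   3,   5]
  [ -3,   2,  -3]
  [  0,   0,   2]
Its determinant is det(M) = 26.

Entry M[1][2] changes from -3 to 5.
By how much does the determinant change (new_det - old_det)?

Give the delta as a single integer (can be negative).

Answer: 0

Derivation:
Cofactor C_12 = 0
Entry delta = 5 - -3 = 8
Det delta = entry_delta * cofactor = 8 * 0 = 0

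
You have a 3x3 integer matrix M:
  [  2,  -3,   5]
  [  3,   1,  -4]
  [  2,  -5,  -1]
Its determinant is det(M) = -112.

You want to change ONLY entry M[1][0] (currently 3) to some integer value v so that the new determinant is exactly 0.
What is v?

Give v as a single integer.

det is linear in entry M[1][0]: det = old_det + (v - 3) * C_10
Cofactor C_10 = -28
Want det = 0: -112 + (v - 3) * -28 = 0
  (v - 3) = 112 / -28 = -4
  v = 3 + (-4) = -1

Answer: -1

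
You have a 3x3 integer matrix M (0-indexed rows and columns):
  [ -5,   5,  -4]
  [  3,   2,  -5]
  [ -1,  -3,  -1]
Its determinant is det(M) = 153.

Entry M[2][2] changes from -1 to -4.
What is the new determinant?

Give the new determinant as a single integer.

det is linear in row 2: changing M[2][2] by delta changes det by delta * cofactor(2,2).
Cofactor C_22 = (-1)^(2+2) * minor(2,2) = -25
Entry delta = -4 - -1 = -3
Det delta = -3 * -25 = 75
New det = 153 + 75 = 228

Answer: 228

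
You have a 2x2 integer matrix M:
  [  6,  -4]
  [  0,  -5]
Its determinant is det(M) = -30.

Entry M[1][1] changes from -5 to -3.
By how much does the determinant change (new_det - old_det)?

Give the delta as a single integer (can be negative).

Cofactor C_11 = 6
Entry delta = -3 - -5 = 2
Det delta = entry_delta * cofactor = 2 * 6 = 12

Answer: 12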